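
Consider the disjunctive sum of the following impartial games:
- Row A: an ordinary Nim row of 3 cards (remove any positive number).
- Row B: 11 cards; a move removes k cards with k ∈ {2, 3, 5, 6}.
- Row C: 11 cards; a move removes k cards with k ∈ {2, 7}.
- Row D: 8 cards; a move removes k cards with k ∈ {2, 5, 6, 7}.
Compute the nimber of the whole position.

Row A is a plain Nim row of size 3, so its Grundy value is 3.
Build the Grundy sequence for row B with g(k) = mex{g(k−s) : s ∈ {2, 3, 5, 6}, s ≤ k}:
g(0) = mex{} = 0
g(1) = mex{} = 0
g(2) = mex{0} = 1
g(3) = mex{0} = 1
g(4) = mex{0,1} = 2
g(5) = mex{0,1} = 2
g(6) = mex{0,1,2} = 3
g(7) = mex{0,1,2} = 3
g(8) = mex{1,2,3} = 0
g(9) = mex{1,2,3} = 0
g(10) = mex{0,2,3} = 1
g(11) = mex{0,2,3} = 1
So g(11) = 1.
Build the Grundy sequence for row C with g(k) = mex{g(k−s) : s ∈ {2, 7}, s ≤ k}:
g(0) = mex{} = 0
g(1) = mex{} = 0
g(2) = mex{0} = 1
g(3) = mex{0} = 1
g(4) = mex{1} = 0
g(5) = mex{1} = 0
g(6) = mex{0} = 1
g(7) = mex{0} = 1
g(8) = mex{0,1} = 2
g(9) = mex{1} = 0
g(10) = mex{1,2} = 0
g(11) = mex{0} = 1
So g(11) = 1.
Build the Grundy sequence for row D with g(k) = mex{g(k−s) : s ∈ {2, 5, 6, 7}, s ≤ k}:
g(0) = mex{} = 0
g(1) = mex{} = 0
g(2) = mex{0} = 1
g(3) = mex{0} = 1
g(4) = mex{1} = 0
g(5) = mex{0,1} = 2
g(6) = mex{0} = 1
g(7) = mex{0,1,2} = 3
g(8) = mex{0,1} = 2
So g(8) = 2.
The value of a disjunctive sum is the nim-sum of the parts.
Combined value = 3 ⊕ 1 ⊕ 1 ⊕ 2 = 1.

1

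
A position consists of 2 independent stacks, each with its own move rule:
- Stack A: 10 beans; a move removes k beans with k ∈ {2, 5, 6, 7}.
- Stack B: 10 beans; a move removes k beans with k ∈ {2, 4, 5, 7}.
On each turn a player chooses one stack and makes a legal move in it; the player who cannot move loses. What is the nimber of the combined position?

Grundy values for stack A (subtraction set {2, 5, 6, 7}):
k:     0  1  2  3  4  5  6  7  8  9 10
g(k):  0  0  1  1  0  2  1  3  2  2  3
So g(10) = 3.
For stack B, compute g(0), g(1), … with moves {2, 4, 5, 7}:
k:     0  1  2  3  4  5  6  7  8  9 10
g(k):  0  0  1  1  2  2  3  3  4  0  0
So g(10) = 0.
By the Sprague-Grundy theorem, the Grundy value of a sum of independent games is the XOR of the component values.
Combined value = 3 XOR 0 = 3.

3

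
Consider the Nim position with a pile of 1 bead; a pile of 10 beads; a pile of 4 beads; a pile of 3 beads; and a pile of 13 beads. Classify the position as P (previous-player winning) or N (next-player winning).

N-position

Nim-sum: 1 XOR 10 XOR 4 XOR 3 XOR 13 = 1.
The nim-sum is 1 ≠ 0, so this is an N-position: the player to move can win.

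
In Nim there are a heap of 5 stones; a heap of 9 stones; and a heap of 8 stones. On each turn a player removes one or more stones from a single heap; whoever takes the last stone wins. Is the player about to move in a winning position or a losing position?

Winning position

Nim-sum: 5 ^ 9 ^ 8 = 4.
The nim-sum is 4 ≠ 0, so this is an N-position: the player to move can win.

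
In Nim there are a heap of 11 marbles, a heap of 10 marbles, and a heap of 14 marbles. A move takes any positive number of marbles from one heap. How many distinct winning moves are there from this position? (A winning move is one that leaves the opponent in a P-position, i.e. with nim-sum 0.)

3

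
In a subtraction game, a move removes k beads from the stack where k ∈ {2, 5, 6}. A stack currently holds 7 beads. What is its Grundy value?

3

Build the Grundy sequence with g(k) = mex{g(k−s) : s ∈ {2, 5, 6}, s ≤ k}:
k:     0  1  2  3  4  5  6  7
g(k):  0  0  1  1  0  2  1  3
So g(7) = 3.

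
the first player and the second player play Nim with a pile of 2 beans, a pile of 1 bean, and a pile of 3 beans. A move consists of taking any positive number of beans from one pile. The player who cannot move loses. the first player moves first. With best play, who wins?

the second player wins

Compute the nim-sum pairwise:
2 XOR 1 = 3
3 XOR 3 = 0
The nim-sum is 0, so this is a P-position: the player to move is in a losing position under optimal play; the first player is about to move from it and so loses — the second player wins.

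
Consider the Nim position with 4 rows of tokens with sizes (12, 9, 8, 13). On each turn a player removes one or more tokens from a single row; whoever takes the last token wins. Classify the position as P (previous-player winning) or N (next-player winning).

Nim-sum: 12 ⊕ 9 ⊕ 8 ⊕ 13 = 0.
The nim-sum is 0, so this is a P-position: the player to move is in a losing position under optimal play.

P-position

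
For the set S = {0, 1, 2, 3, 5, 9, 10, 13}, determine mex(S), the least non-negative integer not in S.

4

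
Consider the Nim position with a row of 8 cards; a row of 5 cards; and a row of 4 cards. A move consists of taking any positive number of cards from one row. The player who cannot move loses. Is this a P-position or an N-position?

Write each in binary and XOR column by column:
  1000  (8)
  0101  (5)
  0100  (4)
  ----
  1001  (9)
The nim-sum is 9 ≠ 0, so this is an N-position: the player to move can win.

N-position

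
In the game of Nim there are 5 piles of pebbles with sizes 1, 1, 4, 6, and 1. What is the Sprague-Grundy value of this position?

In binary:
  001  (1)
  001  (1)
  100  (4)
  110  (6)
  001  (1)
  ---
  011  (3)

3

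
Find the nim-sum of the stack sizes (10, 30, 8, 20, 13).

5

Compute the nim-sum pairwise:
10 XOR 30 = 20
20 XOR 8 = 28
28 XOR 20 = 8
8 XOR 13 = 5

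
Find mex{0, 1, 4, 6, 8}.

2

The values 0, 1 are all present; 2 is the first non-negative integer missing from the set.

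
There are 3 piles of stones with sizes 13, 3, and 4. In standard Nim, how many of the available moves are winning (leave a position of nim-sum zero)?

1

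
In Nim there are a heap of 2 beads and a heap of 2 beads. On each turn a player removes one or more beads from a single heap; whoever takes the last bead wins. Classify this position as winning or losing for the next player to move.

In binary:
  10  (2)
  10  (2)
  --
  00  (0)
The nim-sum is 0, so this is a P-position: the player to move is in a losing position under optimal play.

Losing position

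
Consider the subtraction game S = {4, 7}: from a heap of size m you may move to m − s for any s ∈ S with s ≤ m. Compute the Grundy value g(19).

2

Grundy values for subtraction set {4, 7}:
k:     0  1  2  3  4  5  6  7  8  9 10 11 12 13 14 15 16 17 18 19
g(k):  0  0  0  0  1  1  1  1  2  2  2  0  0  0  0  1  1  1  1  2
So g(19) = 2.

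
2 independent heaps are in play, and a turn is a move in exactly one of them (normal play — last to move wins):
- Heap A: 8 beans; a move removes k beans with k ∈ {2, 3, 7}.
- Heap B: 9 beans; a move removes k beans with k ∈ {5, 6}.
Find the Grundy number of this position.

Build the Grundy sequence for heap A with g(k) = mex{g(k−s) : s ∈ {2, 3, 7}, s ≤ k}:
g(0) = mex{} = 0
g(1) = mex{} = 0
g(2) = mex{0} = 1
g(3) = mex{0} = 1
g(4) = mex{0,1} = 2
g(5) = mex{1} = 0
g(6) = mex{1,2} = 0
g(7) = mex{0,2} = 1
g(8) = mex{0} = 1
So g(8) = 1.
For heap B, compute g(0), g(1), … with moves {5, 6}:
k:     0  1  2  3  4  5  6  7  8  9
g(k):  0  0  0  0  0  1  1  1  1  1
So g(9) = 1.
The value of a disjunctive sum is the nim-sum of the parts.
Combined value = 1 ⊕ 1 = 0.

0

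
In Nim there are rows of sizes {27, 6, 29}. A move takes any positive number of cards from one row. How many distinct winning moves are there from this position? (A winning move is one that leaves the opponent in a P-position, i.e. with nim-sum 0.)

0

Write each in binary and XOR column by column:
  11011  (27)
  00110  (6)
  11101  (29)
  -----
  00000  (0)
The nim-sum is already 0, so every move leaves a nonzero nim-sum — there are no winning moves.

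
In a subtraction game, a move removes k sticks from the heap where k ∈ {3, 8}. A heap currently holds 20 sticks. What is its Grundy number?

Compute g(0), g(1), … for moves {3, 8}:
k:     0  1  2  3  4  5  6  7  8  9 10 11 12 13 14 15 16 17 18 19 20
g(k):  0  0  0  1  1  1  0  0  2  1  1  0  0  0  1  1  1  0  0  2  1
So g(20) = 1.

1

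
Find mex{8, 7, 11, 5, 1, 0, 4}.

2

The values 0, 1 are all present; 2 is the first non-negative integer missing from the set.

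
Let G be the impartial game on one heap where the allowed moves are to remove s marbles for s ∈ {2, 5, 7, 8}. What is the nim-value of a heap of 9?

Build the Grundy sequence with g(k) = mex{g(k−s) : s ∈ {2, 5, 7, 8}, s ≤ k}:
g(0) = mex{} = 0
g(1) = mex{} = 0
g(2) = mex{0} = 1
g(3) = mex{0} = 1
g(4) = mex{1} = 0
g(5) = mex{0,1} = 2
g(6) = mex{0} = 1
g(7) = mex{0,1,2} = 3
g(8) = mex{0,1} = 2
g(9) = mex{0,1,3} = 2
So g(9) = 2.

2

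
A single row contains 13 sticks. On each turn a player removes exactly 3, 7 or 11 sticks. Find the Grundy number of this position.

1

Grundy values for subtraction set {3, 7, 11}:
g(0) = mex{} = 0
g(1) = mex{} = 0
g(2) = mex{} = 0
g(3) = mex{0} = 1
g(4) = mex{0} = 1
g(5) = mex{0} = 1
g(6) = mex{1} = 0
g(7) = mex{0,1} = 2
g(8) = mex{0,1} = 2
g(9) = mex{0} = 1
g(10) = mex{1,2} = 0
g(11) = mex{0,1,2} = 3
g(12) = mex{0,1} = 2
g(13) = mex{0} = 1
So g(13) = 1.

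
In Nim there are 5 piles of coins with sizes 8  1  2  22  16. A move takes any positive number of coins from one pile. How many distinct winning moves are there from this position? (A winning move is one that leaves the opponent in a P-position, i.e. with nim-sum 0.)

Compute the nim-sum pairwise:
8 ^ 1 = 9
9 ^ 2 = 11
11 ^ 22 = 29
29 ^ 16 = 13
The overall nim-sum is X = 13. A pile of size p has a winning move iff p XOR X < p (reduce it to p XOR X).
  8: 8 XOR 13 = 5 < 8 — winning move (to 5).
  1: 1 XOR 13 = 12 ≥ 1 — no move.
  2: 2 XOR 13 = 15 ≥ 2 — no move.
  22: 22 XOR 13 = 27 ≥ 22 — no move.
  16: 16 XOR 13 = 29 ≥ 16 — no move.
That gives 1 winning move.

1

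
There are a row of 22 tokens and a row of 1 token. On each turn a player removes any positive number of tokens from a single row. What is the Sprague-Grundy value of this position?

23

Nim-sum: 22 XOR 1 = 23.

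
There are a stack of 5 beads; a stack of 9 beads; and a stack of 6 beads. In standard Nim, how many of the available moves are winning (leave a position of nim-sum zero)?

In binary:
  0101  (5)
  1001  (9)
  0110  (6)
  ----
  1010  (10)
The overall nim-sum is X = 10. A stack of size p has a winning move iff p XOR X < p (reduce it to p XOR X).
  5: 5 XOR 10 = 15 ≥ 5 — no move.
  9: 9 XOR 10 = 3 < 9 — winning move (to 3).
  6: 6 XOR 10 = 12 ≥ 6 — no move.
That gives 1 winning move.

1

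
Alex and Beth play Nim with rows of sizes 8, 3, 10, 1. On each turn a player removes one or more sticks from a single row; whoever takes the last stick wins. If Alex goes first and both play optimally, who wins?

Beth wins

In binary:
  1000  (8)
  0011  (3)
  1010  (10)
  0001  (1)
  ----
  0000  (0)
The nim-sum is 0, so this is a P-position: the player to move is in a losing position under optimal play; Alex is about to move from it and so loses — Beth wins.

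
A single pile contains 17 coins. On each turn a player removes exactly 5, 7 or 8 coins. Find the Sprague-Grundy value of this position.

0

Grundy values for subtraction set {5, 7, 8}:
k:     0  1  2  3  4  5  6  7  8  9 10 11 12 13 14 15 16 17
g(k):  0  0  0  0  0  1  1  1  1  1  2  2  2  0  0  0  0  0
So g(17) = 0.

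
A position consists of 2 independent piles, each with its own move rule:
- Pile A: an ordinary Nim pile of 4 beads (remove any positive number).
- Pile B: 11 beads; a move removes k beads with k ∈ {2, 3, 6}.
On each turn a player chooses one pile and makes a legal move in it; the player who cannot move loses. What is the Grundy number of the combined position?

5

Pile A is a plain Nim pile of size 4, so its Grundy value is 4.
Grundy values for pile B (subtraction set {2, 3, 6}):
k:     0  1  2  3  4  5  6  7  8  9 10 11
g(k):  0  0  1  1  2  0  3  1  2  0  0  1
So g(11) = 1.
The value of a disjunctive sum is the nim-sum of the parts.
Combined value = 4 XOR 1 = 5.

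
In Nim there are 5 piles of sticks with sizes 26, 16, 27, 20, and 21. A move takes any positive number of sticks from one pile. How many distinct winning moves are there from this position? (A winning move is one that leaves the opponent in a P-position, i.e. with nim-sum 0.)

5

Nim-sum: 26 XOR 16 XOR 27 XOR 20 XOR 21 = 16.
The overall nim-sum is X = 16. A pile of size p has a winning move iff p XOR X < p (reduce it to p XOR X).
  26: 26 XOR 16 = 10 < 26 — winning move (to 10).
  16: 16 XOR 16 = 0 < 16 — winning move (to 0).
  27: 27 XOR 16 = 11 < 27 — winning move (to 11).
  20: 20 XOR 16 = 4 < 20 — winning move (to 4).
  21: 21 XOR 16 = 5 < 21 — winning move (to 5).
That gives 5 winning moves.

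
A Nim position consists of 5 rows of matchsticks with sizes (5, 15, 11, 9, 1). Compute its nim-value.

Write each in binary and XOR column by column:
  0101  (5)
  1111  (15)
  1011  (11)
  1001  (9)
  0001  (1)
  ----
  1001  (9)

9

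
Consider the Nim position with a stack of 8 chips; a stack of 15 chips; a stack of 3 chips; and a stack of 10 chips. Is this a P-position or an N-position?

Compute the nim-sum pairwise:
8 XOR 15 = 7
7 XOR 3 = 4
4 XOR 10 = 14
The nim-sum is 14 ≠ 0, so this is an N-position: the player to move can win.

N-position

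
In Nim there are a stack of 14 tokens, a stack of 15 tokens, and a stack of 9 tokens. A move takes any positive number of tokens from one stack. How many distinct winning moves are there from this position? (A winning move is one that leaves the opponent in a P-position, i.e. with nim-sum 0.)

3

In binary:
  1110  (14)
  1111  (15)
  1001  (9)
  ----
  1000  (8)
The overall nim-sum is X = 8. A stack of size p has a winning move iff p XOR X < p (reduce it to p XOR X).
  14: 14 XOR 8 = 6 < 14 — winning move (to 6).
  15: 15 XOR 8 = 7 < 15 — winning move (to 7).
  9: 9 XOR 8 = 1 < 9 — winning move (to 1).
That gives 3 winning moves.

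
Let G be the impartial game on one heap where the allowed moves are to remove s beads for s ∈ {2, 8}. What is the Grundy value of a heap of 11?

0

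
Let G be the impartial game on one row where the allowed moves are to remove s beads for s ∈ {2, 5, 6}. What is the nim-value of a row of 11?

0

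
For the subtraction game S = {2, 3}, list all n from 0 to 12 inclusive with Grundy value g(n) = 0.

0, 1, 5, 6, 10, 11

Compute g(0), g(1), … for moves {2, 3}:
k:     0  1  2  3  4  5  6  7  8  9 10 11 12
g(k):  0  0  1  1  2  0  0  1  1  2  0  0  1
The P-positions (g = 0) in 0..12 are 0, 1, 5, 6, 10, 11.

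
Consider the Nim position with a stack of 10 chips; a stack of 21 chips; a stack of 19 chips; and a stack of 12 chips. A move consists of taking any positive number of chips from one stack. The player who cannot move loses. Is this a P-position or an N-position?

Compute the nim-sum pairwise:
10 ^ 21 = 31
31 ^ 19 = 12
12 ^ 12 = 0
The nim-sum is 0, so this is a P-position: the player to move is in a losing position under optimal play.

P-position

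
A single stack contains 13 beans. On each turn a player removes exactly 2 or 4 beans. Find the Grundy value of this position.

0

Build the Grundy sequence with g(k) = mex{g(k−s) : s ∈ {2, 4}, s ≤ k}:
k:     0  1  2  3  4  5  6  7  8  9 10 11 12 13
g(k):  0  0  1  1  2  2  0  0  1  1  2  2  0  0
So g(13) = 0.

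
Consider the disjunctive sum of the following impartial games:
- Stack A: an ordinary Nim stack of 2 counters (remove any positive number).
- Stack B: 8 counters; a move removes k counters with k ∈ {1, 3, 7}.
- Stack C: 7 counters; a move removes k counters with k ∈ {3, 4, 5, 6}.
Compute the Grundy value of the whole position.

0

Stack A is a plain Nim stack of size 2, so its Grundy value is 2.
Grundy values for stack B (subtraction set {1, 3, 7}):
k:     0  1  2  3  4  5  6  7  8
g(k):  0  1  0  1  0  1  0  1  0
So g(8) = 0.
For stack C, compute g(0), g(1), … with moves {3, 4, 5, 6}:
g(0) = mex{} = 0
g(1) = mex{} = 0
g(2) = mex{} = 0
g(3) = mex{0} = 1
g(4) = mex{0} = 1
g(5) = mex{0} = 1
g(6) = mex{0,1} = 2
g(7) = mex{0,1} = 2
So g(7) = 2.
The value of a disjunctive sum is the nim-sum of the parts.
Combined value = 2 ⊕ 0 ⊕ 2 = 0.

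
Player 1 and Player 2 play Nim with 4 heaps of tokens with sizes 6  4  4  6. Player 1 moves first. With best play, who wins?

Compute the nim-sum pairwise:
6 ⊕ 4 = 2
2 ⊕ 4 = 6
6 ⊕ 6 = 0
The nim-sum is 0, so this is a P-position: the player to move is in a losing position under optimal play; Player 1 is about to move from it and so loses — Player 2 wins.

Player 2 wins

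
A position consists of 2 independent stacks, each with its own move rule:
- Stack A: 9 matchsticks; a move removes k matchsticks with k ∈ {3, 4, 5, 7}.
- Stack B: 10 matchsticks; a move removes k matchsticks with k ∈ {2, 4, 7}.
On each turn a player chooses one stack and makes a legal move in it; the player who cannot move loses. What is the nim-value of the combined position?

1

Grundy values for stack A (subtraction set {3, 4, 5, 7}):
k:     0  1  2  3  4  5  6  7  8  9
g(k):  0  0  0  1  1  1  2  2  2  3
So g(9) = 3.
Build the Grundy sequence for stack B with g(k) = mex{g(k−s) : s ∈ {2, 4, 7}, s ≤ k}:
k:     0  1  2  3  4  5  6  7  8  9 10
g(k):  0  0  1  1  2  2  0  3  1  0  2
So g(10) = 2.
The value of a disjunctive sum is the nim-sum of the parts.
Combined value = 3 ⊕ 2 = 1.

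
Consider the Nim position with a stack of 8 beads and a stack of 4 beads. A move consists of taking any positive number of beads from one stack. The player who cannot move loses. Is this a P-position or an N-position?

N-position

Bitwise XOR of the heap sizes:
  1000  (8)
  0100  (4)
  ----
  1100  (12)
The nim-sum is 12 ≠ 0, so this is an N-position: the player to move can win.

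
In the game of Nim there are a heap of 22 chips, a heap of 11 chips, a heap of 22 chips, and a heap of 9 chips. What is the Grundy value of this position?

2

Write each in binary and XOR column by column:
  10110  (22)
  01011  (11)
  10110  (22)
  01001  (9)
  -----
  00010  (2)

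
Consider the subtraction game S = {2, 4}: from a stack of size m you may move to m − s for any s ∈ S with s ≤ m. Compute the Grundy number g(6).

0

Compute g(0), g(1), … for moves {2, 4}:
k:     0  1  2  3  4  5  6
g(k):  0  0  1  1  2  2  0
So g(6) = 0.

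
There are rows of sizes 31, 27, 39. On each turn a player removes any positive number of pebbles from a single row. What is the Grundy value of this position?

In binary:
  011111  (31)
  011011  (27)
  100111  (39)
  ------
  100011  (35)

35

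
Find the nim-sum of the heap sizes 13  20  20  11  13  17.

26

Bitwise XOR of the heap sizes:
  01101  (13)
  10100  (20)
  10100  (20)
  01011  (11)
  01101  (13)
  10001  (17)
  -----
  11010  (26)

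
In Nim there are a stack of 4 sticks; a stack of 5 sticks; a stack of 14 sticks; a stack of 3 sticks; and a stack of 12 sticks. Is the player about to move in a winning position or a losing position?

Losing position

Nim-sum: 4 ⊕ 5 ⊕ 14 ⊕ 3 ⊕ 12 = 0.
The nim-sum is 0, so this is a P-position: the player to move is in a losing position under optimal play.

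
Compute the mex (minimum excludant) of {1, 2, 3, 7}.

0

0 is not in the set, so the mex is 0.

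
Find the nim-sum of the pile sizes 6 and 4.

Nim-sum: 6 ⊕ 4 = 2.

2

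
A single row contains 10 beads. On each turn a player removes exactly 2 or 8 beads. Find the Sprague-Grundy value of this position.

Build the Grundy sequence with g(k) = mex{g(k−s) : s ∈ {2, 8}, s ≤ k}:
g(0) = mex{} = 0
g(1) = mex{} = 0
g(2) = mex{0} = 1
g(3) = mex{0} = 1
g(4) = mex{1} = 0
g(5) = mex{1} = 0
g(6) = mex{0} = 1
g(7) = mex{0} = 1
g(8) = mex{0,1} = 2
g(9) = mex{0,1} = 2
g(10) = mex{1,2} = 0
So g(10) = 0.

0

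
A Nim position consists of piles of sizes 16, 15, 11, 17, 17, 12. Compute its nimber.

24

Compute the nim-sum pairwise:
16 ^ 15 = 31
31 ^ 11 = 20
20 ^ 17 = 5
5 ^ 17 = 20
20 ^ 12 = 24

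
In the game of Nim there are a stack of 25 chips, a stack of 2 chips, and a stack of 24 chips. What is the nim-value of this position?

Compute the nim-sum pairwise:
25 ⊕ 2 = 27
27 ⊕ 24 = 3

3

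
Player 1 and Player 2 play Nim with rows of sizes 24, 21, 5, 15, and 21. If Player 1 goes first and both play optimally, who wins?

Compute the nim-sum pairwise:
24 ^ 21 = 13
13 ^ 5 = 8
8 ^ 15 = 7
7 ^ 21 = 18
The nim-sum is 18 ≠ 0, so this is an N-position: the player to move can win; Player 1 has a winning move.

Player 1 wins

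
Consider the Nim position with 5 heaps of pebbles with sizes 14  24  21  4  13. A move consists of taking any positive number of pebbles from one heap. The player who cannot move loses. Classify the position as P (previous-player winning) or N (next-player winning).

Compute the nim-sum pairwise:
14 ⊕ 24 = 22
22 ⊕ 21 = 3
3 ⊕ 4 = 7
7 ⊕ 13 = 10
The nim-sum is 10 ≠ 0, so this is an N-position: the player to move can win.

N-position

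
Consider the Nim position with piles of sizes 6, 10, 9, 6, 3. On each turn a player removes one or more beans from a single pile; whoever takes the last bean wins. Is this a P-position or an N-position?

Nim-sum: 6 ⊕ 10 ⊕ 9 ⊕ 6 ⊕ 3 = 0.
The nim-sum is 0, so this is a P-position: the player to move is in a losing position under optimal play.

P-position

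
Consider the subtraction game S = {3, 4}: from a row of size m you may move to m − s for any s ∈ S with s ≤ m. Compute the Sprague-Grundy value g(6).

Build the Grundy sequence with g(k) = mex{g(k−s) : s ∈ {3, 4}, s ≤ k}:
g(0) = mex{} = 0
g(1) = mex{} = 0
g(2) = mex{} = 0
g(3) = mex{0} = 1
g(4) = mex{0} = 1
g(5) = mex{0} = 1
g(6) = mex{0,1} = 2
So g(6) = 2.

2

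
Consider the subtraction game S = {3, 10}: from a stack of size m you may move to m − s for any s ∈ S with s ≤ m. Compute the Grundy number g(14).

0

Compute g(0), g(1), … for moves {3, 10}:
k:     0  1  2  3  4  5  6  7  8  9 10 11 12 13 14
g(k):  0  0  0  1  1  1  0  0  0  1  1  1  2  0  0
So g(14) = 0.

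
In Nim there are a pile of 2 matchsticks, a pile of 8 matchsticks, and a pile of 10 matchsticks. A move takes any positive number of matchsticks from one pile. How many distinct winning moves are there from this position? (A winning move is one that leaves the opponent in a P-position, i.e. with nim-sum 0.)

In binary:
  0010  (2)
  1000  (8)
  1010  (10)
  ----
  0000  (0)
The nim-sum is already 0, so every move leaves a nonzero nim-sum — there are no winning moves.

0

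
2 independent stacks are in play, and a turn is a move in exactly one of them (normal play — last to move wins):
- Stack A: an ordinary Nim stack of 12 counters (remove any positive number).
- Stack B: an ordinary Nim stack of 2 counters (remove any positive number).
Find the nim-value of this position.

14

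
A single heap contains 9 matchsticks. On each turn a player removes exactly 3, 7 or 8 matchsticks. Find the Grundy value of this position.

Grundy values for subtraction set {3, 7, 8}:
k:     0  1  2  3  4  5  6  7  8  9
g(k):  0  0  0  1  1  1  0  2  2  1
So g(9) = 1.

1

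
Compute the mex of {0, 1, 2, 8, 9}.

3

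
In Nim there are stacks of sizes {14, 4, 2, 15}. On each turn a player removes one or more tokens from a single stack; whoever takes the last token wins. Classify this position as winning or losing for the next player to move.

Bitwise XOR of the heap sizes:
  1110  (14)
  0100  (4)
  0010  (2)
  1111  (15)
  ----
  0111  (7)
The nim-sum is 7 ≠ 0, so this is an N-position: the player to move can win.

Winning position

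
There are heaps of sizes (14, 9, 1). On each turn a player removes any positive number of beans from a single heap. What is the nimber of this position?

6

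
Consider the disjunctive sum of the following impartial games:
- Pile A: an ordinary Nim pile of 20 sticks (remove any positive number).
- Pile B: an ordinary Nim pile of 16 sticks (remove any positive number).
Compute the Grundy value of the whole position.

4

Pile A is a plain Nim pile of size 20, so its Grundy value is 20.
Pile B is a plain Nim pile of size 16, so its Grundy value is 16.
The value of a disjunctive sum is the nim-sum of the parts.
Combined value = 20 XOR 16 = 4.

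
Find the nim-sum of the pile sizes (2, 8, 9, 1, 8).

10

Nim-sum: 2 XOR 8 XOR 9 XOR 1 XOR 8 = 10.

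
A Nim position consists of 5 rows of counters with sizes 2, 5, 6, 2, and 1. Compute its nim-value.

2

Write each in binary and XOR column by column:
  010  (2)
  101  (5)
  110  (6)
  010  (2)
  001  (1)
  ---
  010  (2)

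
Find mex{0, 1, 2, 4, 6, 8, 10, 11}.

3

The values 0, 1, 2 are all present; 3 is the first non-negative integer missing from the set.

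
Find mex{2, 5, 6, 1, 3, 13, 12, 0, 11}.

4

The values 0, 1, 2, 3 are all present; 4 is the first non-negative integer missing from the set.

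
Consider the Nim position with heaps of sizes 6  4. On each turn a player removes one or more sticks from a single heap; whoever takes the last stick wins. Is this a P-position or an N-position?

N-position

Compute the nim-sum pairwise:
6 ⊕ 4 = 2
The nim-sum is 2 ≠ 0, so this is an N-position: the player to move can win.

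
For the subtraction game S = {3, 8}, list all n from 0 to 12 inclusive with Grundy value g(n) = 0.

0, 1, 2, 6, 7, 11, 12

Compute g(0), g(1), … for moves {3, 8}:
g(0) = mex{} = 0
g(1) = mex{} = 0
g(2) = mex{} = 0
g(3) = mex{0} = 1
g(4) = mex{0} = 1
g(5) = mex{0} = 1
g(6) = mex{1} = 0
g(7) = mex{1} = 0
g(8) = mex{0,1} = 2
g(9) = mex{0} = 1
g(10) = mex{0} = 1
g(11) = mex{1,2} = 0
g(12) = mex{1} = 0
The P-positions (g = 0) in 0..12 are 0, 1, 2, 6, 7, 11, 12.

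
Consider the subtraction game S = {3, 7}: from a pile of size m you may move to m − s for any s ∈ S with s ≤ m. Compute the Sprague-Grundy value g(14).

1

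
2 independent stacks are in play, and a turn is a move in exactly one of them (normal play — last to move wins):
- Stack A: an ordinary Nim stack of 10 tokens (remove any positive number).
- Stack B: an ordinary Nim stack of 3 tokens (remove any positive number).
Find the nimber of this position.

Stack A is a plain Nim stack of size 10, so its Grundy value is 10.
Stack B is a plain Nim stack of size 3, so its Grundy value is 3.
The value of a disjunctive sum is the nim-sum of the parts.
Combined value = 10 ⊕ 3 = 9.

9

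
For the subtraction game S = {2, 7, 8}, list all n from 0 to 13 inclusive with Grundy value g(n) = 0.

0, 1, 4, 5, 10

Compute g(0), g(1), … for moves {2, 7, 8}:
g(0) = mex{} = 0
g(1) = mex{} = 0
g(2) = mex{0} = 1
g(3) = mex{0} = 1
g(4) = mex{1} = 0
g(5) = mex{1} = 0
g(6) = mex{0} = 1
g(7) = mex{0} = 1
g(8) = mex{0,1} = 2
g(9) = mex{0,1} = 2
g(10) = mex{1,2} = 0
g(11) = mex{0,1,2} = 3
g(12) = mex{0} = 1
g(13) = mex{0,1,3} = 2
The P-positions (g = 0) in 0..13 are 0, 1, 4, 5, 10.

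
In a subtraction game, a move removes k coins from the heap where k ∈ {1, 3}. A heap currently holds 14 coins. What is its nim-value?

0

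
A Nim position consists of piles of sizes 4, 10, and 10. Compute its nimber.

Nim-sum: 4 ⊕ 10 ⊕ 10 = 4.

4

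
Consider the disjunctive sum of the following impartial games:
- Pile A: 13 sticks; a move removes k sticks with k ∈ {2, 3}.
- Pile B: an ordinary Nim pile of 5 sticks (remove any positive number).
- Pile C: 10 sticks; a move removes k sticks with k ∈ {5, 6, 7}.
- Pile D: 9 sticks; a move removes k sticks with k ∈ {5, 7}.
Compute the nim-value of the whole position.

7

Build the Grundy sequence for pile A with g(k) = mex{g(k−s) : s ∈ {2, 3}, s ≤ k}:
k:     0  1  2  3  4  5  6  7  8  9 10 11 12 13
g(k):  0  0  1  1  2  0  0  1  1  2  0  0  1  1
So g(13) = 1.
Pile B is a plain Nim pile of size 5, so its Grundy value is 5.
Build the Grundy sequence for pile C with g(k) = mex{g(k−s) : s ∈ {5, 6, 7}, s ≤ k}:
k:     0  1  2  3  4  5  6  7  8  9 10
g(k):  0  0  0  0  0  1  1  1  1  1  2
So g(10) = 2.
For pile D, compute g(0), g(1), … with moves {5, 7}:
g(0) = mex{} = 0
g(1) = mex{} = 0
g(2) = mex{} = 0
g(3) = mex{} = 0
g(4) = mex{} = 0
g(5) = mex{0} = 1
g(6) = mex{0} = 1
g(7) = mex{0} = 1
g(8) = mex{0} = 1
g(9) = mex{0} = 1
So g(9) = 1.
The value of a disjunctive sum is the nim-sum of the parts.
Combined value = 1 XOR 5 XOR 2 XOR 1 = 7.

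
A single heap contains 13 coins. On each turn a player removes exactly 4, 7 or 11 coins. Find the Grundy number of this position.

3

Compute g(0), g(1), … for moves {4, 7, 11}:
g(0) = mex{} = 0
g(1) = mex{} = 0
g(2) = mex{} = 0
g(3) = mex{} = 0
g(4) = mex{0} = 1
g(5) = mex{0} = 1
g(6) = mex{0} = 1
g(7) = mex{0} = 1
g(8) = mex{0,1} = 2
g(9) = mex{0,1} = 2
g(10) = mex{0,1} = 2
g(11) = mex{0,1} = 2
g(12) = mex{0,1,2} = 3
g(13) = mex{0,1,2} = 3
So g(13) = 3.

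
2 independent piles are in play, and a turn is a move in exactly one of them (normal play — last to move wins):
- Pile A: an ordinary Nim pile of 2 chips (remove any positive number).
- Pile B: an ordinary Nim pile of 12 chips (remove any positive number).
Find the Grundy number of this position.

14

Pile A is a plain Nim pile of size 2, so its Grundy value is 2.
Pile B is a plain Nim pile of size 12, so its Grundy value is 12.
By the Sprague-Grundy theorem, the Grundy value of a sum of independent games is the XOR of the component values.
Combined value = 2 ⊕ 12 = 14.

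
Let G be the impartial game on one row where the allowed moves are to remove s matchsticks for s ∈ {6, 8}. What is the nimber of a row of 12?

2

Build the Grundy sequence with g(k) = mex{g(k−s) : s ∈ {6, 8}, s ≤ k}:
g(0) = mex{} = 0
g(1) = mex{} = 0
g(2) = mex{} = 0
g(3) = mex{} = 0
g(4) = mex{} = 0
g(5) = mex{} = 0
g(6) = mex{0} = 1
g(7) = mex{0} = 1
g(8) = mex{0} = 1
g(9) = mex{0} = 1
g(10) = mex{0} = 1
g(11) = mex{0} = 1
g(12) = mex{0,1} = 2
So g(12) = 2.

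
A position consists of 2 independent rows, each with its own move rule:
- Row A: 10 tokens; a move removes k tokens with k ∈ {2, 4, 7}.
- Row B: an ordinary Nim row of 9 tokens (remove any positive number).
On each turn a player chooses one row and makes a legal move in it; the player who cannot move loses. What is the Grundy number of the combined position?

Grundy values for row A (subtraction set {2, 4, 7}):
g(0) = mex{} = 0
g(1) = mex{} = 0
g(2) = mex{0} = 1
g(3) = mex{0} = 1
g(4) = mex{0,1} = 2
g(5) = mex{0,1} = 2
g(6) = mex{1,2} = 0
g(7) = mex{0,1,2} = 3
g(8) = mex{0,2} = 1
g(9) = mex{1,2,3} = 0
g(10) = mex{0,1} = 2
So g(10) = 2.
Row B is a plain Nim row of size 9, so its Grundy value is 9.
The value of a disjunctive sum is the nim-sum of the parts.
Combined value = 2 ⊕ 9 = 11.

11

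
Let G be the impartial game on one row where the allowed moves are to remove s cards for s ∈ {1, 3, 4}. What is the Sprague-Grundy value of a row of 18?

2

Compute g(0), g(1), … for moves {1, 3, 4}:
k:     0  1  2  3  4  5  6  7  8  9 10 11 12 13 14 15 16 17 18
g(k):  0  1  0  1  2  3  2  0  1  0  1  2  3  2  0  1  0  1  2
So g(18) = 2.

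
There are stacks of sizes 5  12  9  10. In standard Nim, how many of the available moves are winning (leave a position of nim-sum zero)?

3

In binary:
  0101  (5)
  1100  (12)
  1001  (9)
  1010  (10)
  ----
  1010  (10)
The overall nim-sum is X = 10. A stack of size p has a winning move iff p XOR X < p (reduce it to p XOR X).
  5: 5 XOR 10 = 15 ≥ 5 — no move.
  12: 12 XOR 10 = 6 < 12 — winning move (to 6).
  9: 9 XOR 10 = 3 < 9 — winning move (to 3).
  10: 10 XOR 10 = 0 < 10 — winning move (to 0).
That gives 3 winning moves.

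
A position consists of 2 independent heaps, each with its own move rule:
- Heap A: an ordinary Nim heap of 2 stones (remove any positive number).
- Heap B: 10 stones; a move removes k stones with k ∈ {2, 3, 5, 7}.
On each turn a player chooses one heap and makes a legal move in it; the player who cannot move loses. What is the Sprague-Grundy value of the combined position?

2

Heap A is a plain Nim heap of size 2, so its Grundy value is 2.
Grundy values for heap B (subtraction set {2, 3, 5, 7}):
g(0) = mex{} = 0
g(1) = mex{} = 0
g(2) = mex{0} = 1
g(3) = mex{0} = 1
g(4) = mex{0,1} = 2
g(5) = mex{0,1} = 2
g(6) = mex{0,1,2} = 3
g(7) = mex{0,1,2} = 3
g(8) = mex{0,1,2,3} = 4
g(9) = mex{1,2,3} = 0
g(10) = mex{1,2,3,4} = 0
So g(10) = 0.
The value of a disjunctive sum is the nim-sum of the parts.
Combined value = 2 XOR 0 = 2.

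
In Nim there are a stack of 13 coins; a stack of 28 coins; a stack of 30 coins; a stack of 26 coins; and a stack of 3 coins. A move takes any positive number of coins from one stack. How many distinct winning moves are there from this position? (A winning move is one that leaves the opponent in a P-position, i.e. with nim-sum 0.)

Nim-sum: 13 XOR 28 XOR 30 XOR 26 XOR 3 = 22.
The overall nim-sum is X = 22. A stack of size p has a winning move iff p XOR X < p (reduce it to p XOR X).
  13: 13 XOR 22 = 27 ≥ 13 — no move.
  28: 28 XOR 22 = 10 < 28 — winning move (to 10).
  30: 30 XOR 22 = 8 < 30 — winning move (to 8).
  26: 26 XOR 22 = 12 < 26 — winning move (to 12).
  3: 3 XOR 22 = 21 ≥ 3 — no move.
That gives 3 winning moves.

3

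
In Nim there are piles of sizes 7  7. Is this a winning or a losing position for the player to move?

Losing position

Write each in binary and XOR column by column:
  111  (7)
  111  (7)
  ---
  000  (0)
The nim-sum is 0, so this is a P-position: the player to move is in a losing position under optimal play.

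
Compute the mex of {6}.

0

0 is not in the set, so the mex is 0.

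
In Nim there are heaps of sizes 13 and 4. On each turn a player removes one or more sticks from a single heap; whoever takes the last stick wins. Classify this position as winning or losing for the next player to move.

Winning position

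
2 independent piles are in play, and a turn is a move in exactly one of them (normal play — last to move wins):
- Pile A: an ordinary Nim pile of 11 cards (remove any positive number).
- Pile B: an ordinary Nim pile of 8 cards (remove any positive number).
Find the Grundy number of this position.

3

Pile A is a plain Nim pile of size 11, so its Grundy value is 11.
Pile B is a plain Nim pile of size 8, so its Grundy value is 8.
The value of a disjunctive sum is the nim-sum of the parts.
Combined value = 11 ⊕ 8 = 3.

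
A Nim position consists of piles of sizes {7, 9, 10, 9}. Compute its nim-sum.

13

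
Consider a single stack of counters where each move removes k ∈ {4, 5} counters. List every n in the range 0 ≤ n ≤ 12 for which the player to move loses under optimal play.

0, 1, 2, 3, 9, 10, 11, 12

Compute g(0), g(1), … for moves {4, 5}:
g(0) = mex{} = 0
g(1) = mex{} = 0
g(2) = mex{} = 0
g(3) = mex{} = 0
g(4) = mex{0} = 1
g(5) = mex{0} = 1
g(6) = mex{0} = 1
g(7) = mex{0} = 1
g(8) = mex{0,1} = 2
g(9) = mex{1} = 0
g(10) = mex{1} = 0
g(11) = mex{1} = 0
g(12) = mex{1,2} = 0
The P-positions (g = 0) in 0..12 are 0, 1, 2, 3, 9, 10, 11, 12.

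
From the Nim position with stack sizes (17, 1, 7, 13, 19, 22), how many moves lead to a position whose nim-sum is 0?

Compute the nim-sum pairwise:
17 ^ 1 = 16
16 ^ 7 = 23
23 ^ 13 = 26
26 ^ 19 = 9
9 ^ 22 = 31
The overall nim-sum is X = 31. A stack of size p has a winning move iff p XOR X < p (reduce it to p XOR X).
  17: 17 XOR 31 = 14 < 17 — winning move (to 14).
  1: 1 XOR 31 = 30 ≥ 1 — no move.
  7: 7 XOR 31 = 24 ≥ 7 — no move.
  13: 13 XOR 31 = 18 ≥ 13 — no move.
  19: 19 XOR 31 = 12 < 19 — winning move (to 12).
  22: 22 XOR 31 = 9 < 22 — winning move (to 9).
That gives 3 winning moves.

3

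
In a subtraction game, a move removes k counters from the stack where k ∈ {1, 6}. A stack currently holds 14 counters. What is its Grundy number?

Compute g(0), g(1), … for moves {1, 6}:
g(0) = mex{} = 0
g(1) = mex{0} = 1
g(2) = mex{1} = 0
g(3) = mex{0} = 1
g(4) = mex{1} = 0
g(5) = mex{0} = 1
g(6) = mex{0,1} = 2
g(7) = mex{1,2} = 0
g(8) = mex{0} = 1
g(9) = mex{1} = 0
g(10) = mex{0} = 1
g(11) = mex{1} = 0
g(12) = mex{0,2} = 1
g(13) = mex{0,1} = 2
g(14) = mex{1,2} = 0
So g(14) = 0.

0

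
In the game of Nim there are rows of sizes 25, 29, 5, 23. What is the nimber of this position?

Nim-sum: 25 XOR 29 XOR 5 XOR 23 = 22.

22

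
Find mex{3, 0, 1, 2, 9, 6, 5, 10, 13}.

The values 0, 1, 2, 3 are all present; 4 is the first non-negative integer missing from the set.

4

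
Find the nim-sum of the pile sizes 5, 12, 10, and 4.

7

Nim-sum: 5 XOR 12 XOR 10 XOR 4 = 7.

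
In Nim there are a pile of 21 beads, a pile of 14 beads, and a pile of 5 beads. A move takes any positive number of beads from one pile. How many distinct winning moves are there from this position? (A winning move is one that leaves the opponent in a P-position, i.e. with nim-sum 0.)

1

In binary:
  10101  (21)
  01110  (14)
  00101  (5)
  -----
  11110  (30)
The overall nim-sum is X = 30. A pile of size p has a winning move iff p XOR X < p (reduce it to p XOR X).
  21: 21 XOR 30 = 11 < 21 — winning move (to 11).
  14: 14 XOR 30 = 16 ≥ 14 — no move.
  5: 5 XOR 30 = 27 ≥ 5 — no move.
That gives 1 winning move.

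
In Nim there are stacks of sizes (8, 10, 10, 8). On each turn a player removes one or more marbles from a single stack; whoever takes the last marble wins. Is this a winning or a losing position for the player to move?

Losing position

Compute the nim-sum pairwise:
8 XOR 10 = 2
2 XOR 10 = 8
8 XOR 8 = 0
The nim-sum is 0, so this is a P-position: the player to move is in a losing position under optimal play.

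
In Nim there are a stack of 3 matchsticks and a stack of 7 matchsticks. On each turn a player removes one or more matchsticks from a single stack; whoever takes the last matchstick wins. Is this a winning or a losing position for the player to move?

Winning position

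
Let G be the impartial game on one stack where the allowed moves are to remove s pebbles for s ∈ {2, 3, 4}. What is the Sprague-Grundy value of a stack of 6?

Compute g(0), g(1), … for moves {2, 3, 4}:
g(0) = mex{} = 0
g(1) = mex{} = 0
g(2) = mex{0} = 1
g(3) = mex{0} = 1
g(4) = mex{0,1} = 2
g(5) = mex{0,1} = 2
g(6) = mex{1,2} = 0
So g(6) = 0.

0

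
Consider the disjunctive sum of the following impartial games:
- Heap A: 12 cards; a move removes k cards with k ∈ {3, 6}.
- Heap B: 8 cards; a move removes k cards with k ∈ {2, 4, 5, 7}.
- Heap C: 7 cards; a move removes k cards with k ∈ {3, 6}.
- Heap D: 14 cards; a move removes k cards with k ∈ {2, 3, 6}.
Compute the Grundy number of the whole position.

Grundy values for heap A (subtraction set {3, 6}):
k:     0  1  2  3  4  5  6  7  8  9 10 11 12
g(k):  0  0  0  1  1  1  2  2  2  0  0  0  1
So g(12) = 1.
For heap B, compute g(0), g(1), … with moves {2, 4, 5, 7}:
g(0) = mex{} = 0
g(1) = mex{} = 0
g(2) = mex{0} = 1
g(3) = mex{0} = 1
g(4) = mex{0,1} = 2
g(5) = mex{0,1} = 2
g(6) = mex{0,1,2} = 3
g(7) = mex{0,1,2} = 3
g(8) = mex{0,1,2,3} = 4
So g(8) = 4.
For heap C, compute g(0), g(1), … with moves {3, 6}:
k:     0  1  2  3  4  5  6  7
g(k):  0  0  0  1  1  1  2  2
So g(7) = 2.
Build the Grundy sequence for heap D with g(k) = mex{g(k−s) : s ∈ {2, 3, 6}, s ≤ k}:
g(0) = mex{} = 0
g(1) = mex{} = 0
g(2) = mex{0} = 1
g(3) = mex{0} = 1
g(4) = mex{0,1} = 2
g(5) = mex{1} = 0
g(6) = mex{0,1,2} = 3
g(7) = mex{0,2} = 1
g(8) = mex{0,1,3} = 2
g(9) = mex{1,3} = 0
g(10) = mex{1,2} = 0
g(11) = mex{0,2} = 1
g(12) = mex{0,3} = 1
g(13) = mex{0,1} = 2
g(14) = mex{1,2} = 0
So g(14) = 0.
By the Sprague-Grundy theorem, the Grundy value of a sum of independent games is the XOR of the component values.
Combined value = 1 ⊕ 4 ⊕ 2 ⊕ 0 = 7.

7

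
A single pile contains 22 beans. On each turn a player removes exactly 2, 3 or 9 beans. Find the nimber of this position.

0

Compute g(0), g(1), … for moves {2, 3, 9}:
k:     0  1  2  3  4  5  6  7  8  9 10 11 12 13 14 15 16 17 18 19 20 21 22
g(k):  0  0  1  1  2  0  0  1  1  2  2  0  0  1  1  2  0  0  1  1  2  2  0
So g(22) = 0.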